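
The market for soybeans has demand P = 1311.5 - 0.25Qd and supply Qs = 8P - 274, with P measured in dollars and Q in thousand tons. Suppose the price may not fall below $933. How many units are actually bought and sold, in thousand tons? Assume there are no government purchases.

Rearranging demand gives Qd = 5246 - 4P. Setting quantity demanded equal to quantity supplied, 5246 - 4P = 8P - 274, gives P* = 460 and Q* = 3406.
Since 933 > 460, the floor is binding.
At P = 933: Qd = 5246 - 4·933 = 1514 and Qs = 8·933 - 274 = 7190.
The quantity actually transacted is the short side, demand: 1514.

1514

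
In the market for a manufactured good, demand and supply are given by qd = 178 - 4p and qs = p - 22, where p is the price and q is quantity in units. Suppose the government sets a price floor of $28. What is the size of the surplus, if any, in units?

0

Without the control the market clears where 178 - 4p = p - 22, i.e. p* = 40 and q* = 18.
Since 28 is below p* = 40, the floor does not bind and the free-market outcome prevails.
Since the control does not bind, there is no surplus.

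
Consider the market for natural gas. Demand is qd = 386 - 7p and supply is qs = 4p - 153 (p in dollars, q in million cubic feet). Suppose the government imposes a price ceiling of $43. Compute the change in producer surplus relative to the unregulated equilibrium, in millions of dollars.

-186

Equilibrium: 386 - 7p = 4p - 153, so 539 = 11p and p* = 49, q* = 43.
The ceiling of 43 is below the equilibrium price 49, so it binds.
At p = 43: qd = 386 - 7·43 = 85 and qs = 4·43 - 153 = 19.
Producer surplus without the control is ½ · (49 - 38.25) · 43 = 231.125.
With the ceiling, producers sell 19 units at 43, so PS = ½ · (43 - 38.25) · 19 = 45.125.
Change in producer surplus = 45.125 - 231.125 = -186.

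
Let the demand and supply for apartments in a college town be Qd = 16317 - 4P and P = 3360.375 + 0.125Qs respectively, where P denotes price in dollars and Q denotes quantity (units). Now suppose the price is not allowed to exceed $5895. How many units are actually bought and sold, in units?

1917

Rearranging supply gives Qs = 8P - 26883. In a free market, 16317 - 4P = 8P - 26883 gives the equilibrium P* = 3600, Q* = 1917.
Since 5895 is above P* = 3600, the ceiling does not bind and the free-market outcome prevails.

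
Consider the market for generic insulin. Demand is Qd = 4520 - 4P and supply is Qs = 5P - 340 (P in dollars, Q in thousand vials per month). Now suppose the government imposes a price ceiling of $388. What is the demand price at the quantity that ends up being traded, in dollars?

730

Without the control the market clears where 4520 - 4P = 5P - 340, i.e. P* = 540 and Q* = 2360.
Because the ceiling (388) lies below the market-clearing price, it is binding.
At P = 388: Qd = 4520 - 4·388 = 2968 and Qs = 5·388 - 340 = 1600.
Only 1600 units reach the market. On the demand curve, the marginal buyer's willingness to pay at Q = 1600 is (4520 - 1600)/4 = 730.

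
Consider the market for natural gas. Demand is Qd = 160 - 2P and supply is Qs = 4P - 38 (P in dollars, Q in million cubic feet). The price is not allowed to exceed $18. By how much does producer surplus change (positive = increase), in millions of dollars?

-960

Equilibrium: 160 - 2P = 4P - 38, so 198 = 6P and P* = 33, Q* = 94.
Because the ceiling (18) lies below the market-clearing price, it is binding.
At P = 18: Qd = 160 - 2·18 = 124 and Qs = 4·18 - 38 = 34.
Producer surplus without the control is ½ · (33 - 9.5) · 94 = 1104.5.
With the ceiling, producers sell 34 units at 18, so PS = ½ · (18 - 9.5) · 34 = 144.5.
Change in producer surplus = 144.5 - 1104.5 = -960.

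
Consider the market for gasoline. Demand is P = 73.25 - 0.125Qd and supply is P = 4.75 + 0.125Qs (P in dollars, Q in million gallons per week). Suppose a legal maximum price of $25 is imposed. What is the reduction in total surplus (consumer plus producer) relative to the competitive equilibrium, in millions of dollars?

Rearranging demand gives Qd = 586 - 8P; rearranging supply gives Qs = 8P - 38. Without the control the market clears where 586 - 8P = 8P - 38, i.e. P* = 39 and Q* = 274.
Because the ceiling (25) lies below the market-clearing price, it is binding.
At P = 25: Qd = 586 - 8·25 = 386 and Qs = 8·25 - 38 = 162.
Quantity traded falls to 162. At Q = 162 the demand price is (586 - 162)/8 = 53 and the supply price is (38 + 162)/8 = 25.
Deadweight loss = ½ · (53 - 25) · (274 - 162) = ½ · 28 · 112 = 1568.

1568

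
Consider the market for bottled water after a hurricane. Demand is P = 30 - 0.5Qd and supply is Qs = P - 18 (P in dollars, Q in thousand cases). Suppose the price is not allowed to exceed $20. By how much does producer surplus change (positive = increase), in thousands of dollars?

Rearranging demand gives Qd = 60 - 2P. Without the control the market clears where 60 - 2P = P - 18, i.e. P* = 26 and Q* = 8.
Since 20 < 26, the ceiling is binding.
At P = 20: Qd = 60 - 2·20 = 20 and Qs = 20 - 18 = 2.
Producer surplus without the control is ½ · (26 - 18) · 8 = 32.
With the ceiling, producers sell 2 units at 20, so PS = ½ · (20 - 18) · 2 = 2.
Change in producer surplus = 2 - 32 = -30.

-30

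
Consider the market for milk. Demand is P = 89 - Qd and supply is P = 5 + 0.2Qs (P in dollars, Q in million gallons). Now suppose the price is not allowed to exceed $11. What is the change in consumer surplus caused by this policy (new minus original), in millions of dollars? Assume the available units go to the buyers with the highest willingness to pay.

Rearranging demand gives Qd = 89 - P; rearranging supply gives Qs = 5P - 25. In a free market, 89 - P = 5P - 25 gives the equilibrium P* = 19, Q* = 70.
Since 11 < 19, the ceiling is binding.
At P = 11: Qd = 89 - 11 = 78 and Qs = 5·11 - 25 = 30.
Consumer surplus without the control is ½ · (89 - 19) · 70 = 2450.
With the ceiling, 30 units are sold at 11 (assume they go to the highest-value buyers). The demand price at Q = 30 is 59, so CS = ½ · [(89 - 11) + (59 - 11)] · 30 = 1890.
Change in consumer surplus = 1890 - 2450 = -560.

-560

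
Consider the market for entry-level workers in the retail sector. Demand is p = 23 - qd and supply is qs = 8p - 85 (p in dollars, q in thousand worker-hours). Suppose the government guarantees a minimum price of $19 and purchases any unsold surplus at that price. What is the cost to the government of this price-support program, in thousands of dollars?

Rearranging demand gives qd = 23 - p. Without the control the market clears where 23 - p = 8p - 85, i.e. p* = 12 and q* = 11.
Since 19 > 12, the floor is binding.
At p = 19: qd = 23 - 19 = 4 and qs = 8·19 - 85 = 67.
Surplus = qs - qd = 63.
Government expenditure = surplus × support price = 63 × 19 = 1197.

1197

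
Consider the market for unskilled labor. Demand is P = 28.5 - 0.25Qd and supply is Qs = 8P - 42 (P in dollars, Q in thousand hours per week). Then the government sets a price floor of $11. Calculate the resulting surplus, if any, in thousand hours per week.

0

Rearranging demand gives Qd = 114 - 4P. Setting quantity demanded equal to quantity supplied, 114 - 4P = 8P - 42, gives P* = 13 and Q* = 62.
The floor of 11 is below the equilibrium price 13, so it is not binding; the market clears at P* = 13, Q* = 62.
Since the control does not bind, there is no surplus.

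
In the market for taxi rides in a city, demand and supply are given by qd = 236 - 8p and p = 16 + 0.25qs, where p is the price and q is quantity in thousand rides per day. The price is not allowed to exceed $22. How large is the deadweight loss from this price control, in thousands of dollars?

27

Rearranging supply gives qs = 4p - 64. In a free market, 236 - 8p = 4p - 64 gives the equilibrium p* = 25, q* = 36.
Since 22 < 25, the ceiling is binding.
At p = 22: qd = 236 - 8·22 = 60 and qs = 4·22 - 64 = 24.
Quantity traded falls to 24. At q = 24 the demand price is (236 - 24)/8 = 26.5 and the supply price is (64 + 24)/4 = 22.
Deadweight loss = ½ · (26.5 - 22) · (36 - 24) = ½ · 4.5 · 12 = 27.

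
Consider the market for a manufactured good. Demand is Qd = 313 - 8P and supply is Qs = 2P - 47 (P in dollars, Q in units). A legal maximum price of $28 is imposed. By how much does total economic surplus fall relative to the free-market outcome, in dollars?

80

In a free market, 313 - 8P = 2P - 47 gives the equilibrium P* = 36, Q* = 25.
Because the ceiling (28) lies below the market-clearing price, it is binding.
At P = 28: Qd = 313 - 8·28 = 89 and Qs = 2·28 - 47 = 9.
Quantity traded falls to 9. At Q = 9 the demand price is (313 - 9)/8 = 38 and the supply price is (47 + 9)/2 = 28.
Deadweight loss = ½ · (38 - 28) · (25 - 9) = ½ · 10 · 16 = 80.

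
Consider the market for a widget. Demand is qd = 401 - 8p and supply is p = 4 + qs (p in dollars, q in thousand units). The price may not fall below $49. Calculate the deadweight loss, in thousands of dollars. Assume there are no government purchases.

Rearranging supply gives qs = p - 4. Equilibrium: 401 - 8p = p - 4, so 405 = 9p and p* = 45, q* = 41.
Because the floor (49) lies above the market-clearing price, it is binding.
At p = 49: qd = 401 - 8·49 = 9 and qs = 49 - 4 = 45.
Quantity traded falls to 9. At q = 9 the demand price is (401 - 9)/8 = 49 and the supply price is 4 + 9 = 13.
Deadweight loss = ½ · (49 - 13) · (41 - 9) = ½ · 36 · 32 = 576.

576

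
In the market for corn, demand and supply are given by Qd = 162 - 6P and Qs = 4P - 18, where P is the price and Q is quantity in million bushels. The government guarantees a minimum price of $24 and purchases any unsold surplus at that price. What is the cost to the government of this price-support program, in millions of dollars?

Setting quantity demanded equal to quantity supplied, 162 - 6P = 4P - 18, gives P* = 18 and Q* = 54.
Because the floor (24) lies above the market-clearing price, it is binding.
At P = 24: Qd = 162 - 6·24 = 18 and Qs = 4·24 - 18 = 78.
Surplus = Qs - Qd = 60.
Government expenditure = surplus × support price = 60 × 24 = 1440.

1440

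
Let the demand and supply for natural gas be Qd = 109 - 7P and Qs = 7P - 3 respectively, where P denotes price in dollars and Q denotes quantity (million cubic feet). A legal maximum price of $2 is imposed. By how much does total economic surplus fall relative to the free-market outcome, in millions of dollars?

252

In a free market, 109 - 7P = 7P - 3 gives the equilibrium P* = 8, Q* = 53.
Because the ceiling (2) lies below the market-clearing price, it is binding.
At P = 2: Qd = 109 - 7·2 = 95 and Qs = 7·2 - 3 = 11.
Quantity traded falls to 11. At Q = 11 the demand price is (109 - 11)/7 = 14 and the supply price is (3 + 11)/7 = 2.
Deadweight loss = ½ · (14 - 2) · (53 - 11) = ½ · 12 · 42 = 252.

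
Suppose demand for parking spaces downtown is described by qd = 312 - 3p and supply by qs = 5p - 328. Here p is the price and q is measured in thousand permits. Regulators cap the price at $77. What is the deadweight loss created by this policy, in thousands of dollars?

Equilibrium: 312 - 3p = 5p - 328, so 640 = 8p and p* = 80, q* = 72.
The ceiling of 77 is below the equilibrium price 80, so it binds.
At p = 77: qd = 312 - 3·77 = 81 and qs = 5·77 - 328 = 57.
Quantity traded falls to 57. At q = 57 the demand price is (312 - 57)/3 = 85 and the supply price is (328 + 57)/5 = 77.
Deadweight loss = ½ · (85 - 77) · (72 - 57) = ½ · 8 · 15 = 60.

60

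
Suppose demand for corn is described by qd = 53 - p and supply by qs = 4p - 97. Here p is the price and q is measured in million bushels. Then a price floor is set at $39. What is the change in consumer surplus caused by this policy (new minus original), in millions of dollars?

Equilibrium: 53 - p = 4p - 97, so 150 = 5p and p* = 30, q* = 23.
Since 39 > 30, the floor is binding.
At p = 39: qd = 53 - 39 = 14 and qs = 4·39 - 97 = 59.
Consumer surplus without the control is ½ · (53 - 30) · 23 = 264.5.
With the floor, consumers buy 14 units at 39, so CS = ½ · (53 - 39) · 14 = 98.
Change in consumer surplus = 98 - 264.5 = -166.5.

-166.5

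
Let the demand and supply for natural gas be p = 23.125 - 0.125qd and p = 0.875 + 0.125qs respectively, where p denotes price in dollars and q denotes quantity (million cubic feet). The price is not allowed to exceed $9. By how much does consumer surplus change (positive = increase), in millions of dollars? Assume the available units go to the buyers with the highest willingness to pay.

Rearranging demand gives qd = 185 - 8p; rearranging supply gives qs = 8p - 7. Setting quantity demanded equal to quantity supplied, 185 - 8p = 8p - 7, gives p* = 12 and q* = 89.
Because the ceiling (9) lies below the market-clearing price, it is binding.
At p = 9: qd = 185 - 8·9 = 113 and qs = 8·9 - 7 = 65.
Consumer surplus without the control is ½ · (23.125 - 12) · 89 = 495.0625.
With the ceiling, 65 units are sold at 9 (assume they go to the highest-value buyers). The demand price at q = 65 is 15, so CS = ½ · [(23.125 - 9) + (15 - 9)] · 65 = 654.0625.
Change in consumer surplus = 654.0625 - 495.0625 = 159.

159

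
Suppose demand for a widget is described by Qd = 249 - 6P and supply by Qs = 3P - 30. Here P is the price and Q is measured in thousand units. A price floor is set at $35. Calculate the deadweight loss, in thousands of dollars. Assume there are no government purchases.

144

Without the control the market clears where 249 - 6P = 3P - 30, i.e. P* = 31 and Q* = 63.
Because the floor (35) lies above the market-clearing price, it is binding.
At P = 35: Qd = 249 - 6·35 = 39 and Qs = 3·35 - 30 = 75.
Quantity traded falls to 39. At Q = 39 the demand price is (249 - 39)/6 = 35 and the supply price is (30 + 39)/3 = 23.
Deadweight loss = ½ · (35 - 23) · (63 - 39) = ½ · 12 · 24 = 144.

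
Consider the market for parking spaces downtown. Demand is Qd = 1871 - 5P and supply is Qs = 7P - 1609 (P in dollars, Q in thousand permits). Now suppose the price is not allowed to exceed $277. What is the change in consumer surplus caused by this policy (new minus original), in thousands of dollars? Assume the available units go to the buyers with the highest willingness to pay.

3461.9

Without the control the market clears where 1871 - 5P = 7P - 1609, i.e. P* = 290 and Q* = 421.
Since 277 < 290, the ceiling is binding.
At P = 277: Qd = 1871 - 5·277 = 486 and Qs = 7·277 - 1609 = 330.
Consumer surplus without the control is ½ · (374.2 - 290) · 421 = 17724.1.
With the ceiling, 330 units are sold at 277 (assume they go to the highest-value buyers). The demand price at Q = 330 is 308.2, so CS = ½ · [(374.2 - 277) + (308.2 - 277)] · 330 = 21186.
Change in consumer surplus = 21186 - 17724.1 = 3461.9.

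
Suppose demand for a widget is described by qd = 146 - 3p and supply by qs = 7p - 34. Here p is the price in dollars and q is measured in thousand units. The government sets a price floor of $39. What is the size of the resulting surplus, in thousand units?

In a free market, 146 - 3p = 7p - 34 gives the equilibrium p* = 18, q* = 92.
The floor of 39 is above the equilibrium price 18, so it binds.
At p = 39: qd = 146 - 3·39 = 29 and qs = 7·39 - 34 = 239.
Surplus = qs - qd = 239 - 29 = 210.

210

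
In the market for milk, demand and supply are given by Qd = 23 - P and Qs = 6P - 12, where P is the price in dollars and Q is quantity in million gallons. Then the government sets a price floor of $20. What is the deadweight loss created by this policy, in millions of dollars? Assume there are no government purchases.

Without the control the market clears where 23 - P = 6P - 12, i.e. P* = 5 and Q* = 18.
Because the floor (20) lies above the market-clearing price, it is binding.
At P = 20: Qd = 23 - 20 = 3 and Qs = 6·20 - 12 = 108.
Quantity traded falls to 3. At Q = 3 the demand price is 23 - 3 = 20 and the supply price is (12 + 3)/6 = 2.5.
Deadweight loss = ½ · (20 - 2.5) · (18 - 3) = ½ · 17.5 · 15 = 131.25.

131.25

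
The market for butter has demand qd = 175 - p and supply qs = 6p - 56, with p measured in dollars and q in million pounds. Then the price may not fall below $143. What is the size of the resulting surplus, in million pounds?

Setting quantity demanded equal to quantity supplied, 175 - p = 6p - 56, gives p* = 33 and q* = 142.
Because the floor (143) lies above the market-clearing price, it is binding.
At p = 143: qd = 175 - 143 = 32 and qs = 6·143 - 56 = 802.
Surplus = qs - qd = 802 - 32 = 770.

770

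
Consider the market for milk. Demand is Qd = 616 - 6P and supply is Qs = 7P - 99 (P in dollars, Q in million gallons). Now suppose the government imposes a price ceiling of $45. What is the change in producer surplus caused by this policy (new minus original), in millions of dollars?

In a free market, 616 - 6P = 7P - 99 gives the equilibrium P* = 55, Q* = 286.
Because the ceiling (45) lies below the market-clearing price, it is binding.
At P = 45: Qd = 616 - 6·45 = 346 and Qs = 7·45 - 99 = 216.
Producer surplus without the control is ½ · (55 - 99/7) · 286 = 40898/7.
With the ceiling, producers sell 216 units at 45, so PS = ½ · (45 - 99/7) · 216 = 23328/7.
Change in producer surplus = 23328/7 - 40898/7 = -2510.

-2510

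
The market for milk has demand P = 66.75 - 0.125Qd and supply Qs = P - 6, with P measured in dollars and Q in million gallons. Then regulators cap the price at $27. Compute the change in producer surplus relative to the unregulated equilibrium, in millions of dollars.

Rearranging demand gives Qd = 534 - 8P. Setting quantity demanded equal to quantity supplied, 534 - 8P = P - 6, gives P* = 60 and Q* = 54.
Since 27 < 60, the ceiling is binding.
At P = 27: Qd = 534 - 8·27 = 318 and Qs = 27 - 6 = 21.
Producer surplus without the control is ½ · (60 - 6) · 54 = 1458.
With the ceiling, producers sell 21 units at 27, so PS = ½ · (27 - 6) · 21 = 220.5.
Change in producer surplus = 220.5 - 1458 = -1237.5.

-1237.5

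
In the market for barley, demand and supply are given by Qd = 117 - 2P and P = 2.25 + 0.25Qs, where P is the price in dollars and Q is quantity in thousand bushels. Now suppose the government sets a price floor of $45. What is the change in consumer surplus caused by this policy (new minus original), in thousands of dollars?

Rearranging supply gives Qs = 4P - 9. In a free market, 117 - 2P = 4P - 9 gives the equilibrium P* = 21, Q* = 75.
Since 45 > 21, the floor is binding.
At P = 45: Qd = 117 - 2·45 = 27 and Qs = 4·45 - 9 = 171.
Consumer surplus without the control is ½ · (58.5 - 21) · 75 = 1406.25.
With the floor, consumers buy 27 units at 45, so CS = ½ · (58.5 - 45) · 27 = 182.25.
Change in consumer surplus = 182.25 - 1406.25 = -1224.

-1224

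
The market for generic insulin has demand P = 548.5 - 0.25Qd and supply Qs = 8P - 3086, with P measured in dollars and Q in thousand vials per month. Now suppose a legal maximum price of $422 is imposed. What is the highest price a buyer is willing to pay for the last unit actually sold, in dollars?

476

Rearranging demand gives Qd = 2194 - 4P. Equilibrium: 2194 - 4P = 8P - 3086, so 5280 = 12P and P* = 440, Q* = 434.
Since 422 < 440, the ceiling is binding.
At P = 422: Qd = 2194 - 4·422 = 506 and Qs = 8·422 - 3086 = 290.
Only 290 units reach the market. On the demand curve, the marginal buyer's willingness to pay at Q = 290 is (2194 - 290)/4 = 476.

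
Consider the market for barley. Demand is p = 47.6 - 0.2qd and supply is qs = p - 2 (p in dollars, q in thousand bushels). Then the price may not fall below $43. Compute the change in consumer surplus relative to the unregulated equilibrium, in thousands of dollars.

Rearranging demand gives qd = 238 - 5p. Setting quantity demanded equal to quantity supplied, 238 - 5p = p - 2, gives p* = 40 and q* = 38.
Since 43 > 40, the floor is binding.
At p = 43: qd = 238 - 5·43 = 23 and qs = 43 - 2 = 41.
Consumer surplus without the control is ½ · (47.6 - 40) · 38 = 144.4.
With the floor, consumers buy 23 units at 43, so CS = ½ · (47.6 - 43) · 23 = 52.9.
Change in consumer surplus = 52.9 - 144.4 = -91.5.

-91.5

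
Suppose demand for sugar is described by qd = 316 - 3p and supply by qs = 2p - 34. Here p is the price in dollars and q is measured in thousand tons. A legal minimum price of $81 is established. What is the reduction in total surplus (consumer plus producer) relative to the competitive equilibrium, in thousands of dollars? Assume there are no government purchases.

453.75

Without the control the market clears where 316 - 3p = 2p - 34, i.e. p* = 70 and q* = 106.
Since 81 > 70, the floor is binding.
At p = 81: qd = 316 - 3·81 = 73 and qs = 2·81 - 34 = 128.
Quantity traded falls to 73. At q = 73 the demand price is (316 - 73)/3 = 81 and the supply price is (34 + 73)/2 = 53.5.
Deadweight loss = ½ · (81 - 53.5) · (106 - 73) = ½ · 27.5 · 33 = 453.75.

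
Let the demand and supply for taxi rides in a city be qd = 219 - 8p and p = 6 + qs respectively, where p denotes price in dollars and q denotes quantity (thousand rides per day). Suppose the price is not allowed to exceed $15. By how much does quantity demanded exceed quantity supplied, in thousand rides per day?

Rearranging supply gives qs = p - 6. Without the control the market clears where 219 - 8p = p - 6, i.e. p* = 25 and q* = 19.
Since 15 < 25, the ceiling is binding.
At p = 15: qd = 219 - 8·15 = 99 and qs = 15 - 6 = 9.
Shortage = qd - qs = 99 - 9 = 90.

90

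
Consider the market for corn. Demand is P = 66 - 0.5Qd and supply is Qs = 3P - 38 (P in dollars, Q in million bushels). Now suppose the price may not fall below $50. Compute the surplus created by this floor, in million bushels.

80

Rearranging demand gives Qd = 132 - 2P. Equilibrium: 132 - 2P = 3P - 38, so 170 = 5P and P* = 34, Q* = 64.
The floor of 50 is above the equilibrium price 34, so it binds.
At P = 50: Qd = 132 - 2·50 = 32 and Qs = 3·50 - 38 = 112.
Surplus = Qs - Qd = 112 - 32 = 80.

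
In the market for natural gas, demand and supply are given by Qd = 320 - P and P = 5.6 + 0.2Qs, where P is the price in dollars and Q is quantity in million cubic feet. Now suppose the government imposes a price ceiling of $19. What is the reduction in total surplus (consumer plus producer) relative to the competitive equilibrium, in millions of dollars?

Rearranging supply gives Qs = 5P - 28. Without the control the market clears where 320 - P = 5P - 28, i.e. P* = 58 and Q* = 262.
The ceiling of 19 is below the equilibrium price 58, so it binds.
At P = 19: Qd = 320 - 19 = 301 and Qs = 5·19 - 28 = 67.
Quantity traded falls to 67. At Q = 67 the demand price is 320 - 67 = 253 and the supply price is (28 + 67)/5 = 19.
Deadweight loss = ½ · (253 - 19) · (262 - 67) = ½ · 234 · 195 = 22815.

22815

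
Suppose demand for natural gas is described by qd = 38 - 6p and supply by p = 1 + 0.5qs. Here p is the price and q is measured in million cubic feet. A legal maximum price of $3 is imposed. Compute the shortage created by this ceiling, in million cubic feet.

Rearranging supply gives qs = 2p - 2. Without the control the market clears where 38 - 6p = 2p - 2, i.e. p* = 5 and q* = 8.
Because the ceiling (3) lies below the market-clearing price, it is binding.
At p = 3: qd = 38 - 6·3 = 20 and qs = 2·3 - 2 = 4.
Shortage = qd - qs = 20 - 4 = 16.

16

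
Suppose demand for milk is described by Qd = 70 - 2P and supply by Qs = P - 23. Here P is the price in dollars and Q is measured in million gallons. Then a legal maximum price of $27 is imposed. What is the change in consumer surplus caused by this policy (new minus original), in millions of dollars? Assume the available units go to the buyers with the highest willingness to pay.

12

Equilibrium: 70 - 2P = P - 23, so 93 = 3P and P* = 31, Q* = 8.
Because the ceiling (27) lies below the market-clearing price, it is binding.
At P = 27: Qd = 70 - 2·27 = 16 and Qs = 27 - 23 = 4.
Consumer surplus without the control is ½ · (35 - 31) · 8 = 16.
With the ceiling, 4 units are sold at 27 (assume they go to the highest-value buyers). The demand price at Q = 4 is 33, so CS = ½ · [(35 - 27) + (33 - 27)] · 4 = 28.
Change in consumer surplus = 28 - 16 = 12.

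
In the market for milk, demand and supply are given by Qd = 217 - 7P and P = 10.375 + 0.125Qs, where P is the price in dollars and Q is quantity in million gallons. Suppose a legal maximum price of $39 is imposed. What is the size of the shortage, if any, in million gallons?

0

Rearranging supply gives Qs = 8P - 83. Without the control the market clears where 217 - 7P = 8P - 83, i.e. P* = 20 and Q* = 77.
Since 39 is above P* = 20, the ceiling does not bind and the free-market outcome prevails.
Since the control does not bind, there is no shortage.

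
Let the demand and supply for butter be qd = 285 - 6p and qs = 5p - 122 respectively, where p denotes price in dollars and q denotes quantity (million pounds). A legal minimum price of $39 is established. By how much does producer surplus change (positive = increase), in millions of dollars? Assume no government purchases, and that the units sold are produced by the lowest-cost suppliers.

87.6

In a free market, 285 - 6p = 5p - 122 gives the equilibrium p* = 37, q* = 63.
Because the floor (39) lies above the market-clearing price, it is binding.
At p = 39: qd = 285 - 6·39 = 51 and qs = 5·39 - 122 = 73.
Producer surplus without the control is ½ · (37 - 24.4) · 63 = 396.9.
With the floor, 51 units are sold at 39. The supply price at q = 51 is 34.6, so PS = ½ · [(39 - 24.4) + (39 - 34.6)] · 51 = 484.5.
Change in producer surplus = 484.5 - 396.9 = 87.6.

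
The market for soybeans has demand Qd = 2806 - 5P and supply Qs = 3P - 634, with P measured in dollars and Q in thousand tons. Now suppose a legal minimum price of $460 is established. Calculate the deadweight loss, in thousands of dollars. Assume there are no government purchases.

Without the control the market clears where 2806 - 5P = 3P - 634, i.e. P* = 430 and Q* = 656.
Because the floor (460) lies above the market-clearing price, it is binding.
At P = 460: Qd = 2806 - 5·460 = 506 and Qs = 3·460 - 634 = 746.
Quantity traded falls to 506. At Q = 506 the demand price is (2806 - 506)/5 = 460 and the supply price is (634 + 506)/3 = 380.
Deadweight loss = ½ · (460 - 380) · (656 - 506) = ½ · 80 · 150 = 6000.

6000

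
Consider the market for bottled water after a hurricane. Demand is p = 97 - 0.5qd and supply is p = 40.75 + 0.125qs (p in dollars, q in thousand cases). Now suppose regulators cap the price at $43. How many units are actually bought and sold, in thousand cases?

Rearranging demand gives qd = 194 - 2p; rearranging supply gives qs = 8p - 326. Setting quantity demanded equal to quantity supplied, 194 - 2p = 8p - 326, gives p* = 52 and q* = 90.
Since 43 < 52, the ceiling is binding.
At p = 43: qd = 194 - 2·43 = 108 and qs = 8·43 - 326 = 18.
The quantity actually transacted is the short side, supply: 18.

18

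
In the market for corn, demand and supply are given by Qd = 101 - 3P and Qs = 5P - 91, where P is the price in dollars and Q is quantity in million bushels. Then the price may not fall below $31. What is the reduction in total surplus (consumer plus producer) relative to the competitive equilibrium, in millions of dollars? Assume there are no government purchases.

117.6

Setting quantity demanded equal to quantity supplied, 101 - 3P = 5P - 91, gives P* = 24 and Q* = 29.
The floor of 31 is above the equilibrium price 24, so it binds.
At P = 31: Qd = 101 - 3·31 = 8 and Qs = 5·31 - 91 = 64.
Quantity traded falls to 8. At Q = 8 the demand price is (101 - 8)/3 = 31 and the supply price is (91 + 8)/5 = 19.8.
Deadweight loss = ½ · (31 - 19.8) · (29 - 8) = ½ · 11.2 · 21 = 117.6.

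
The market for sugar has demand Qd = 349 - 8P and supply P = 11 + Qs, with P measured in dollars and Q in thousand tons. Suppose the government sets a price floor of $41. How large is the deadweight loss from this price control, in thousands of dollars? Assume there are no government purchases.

36

Rearranging supply gives Qs = P - 11. Setting quantity demanded equal to quantity supplied, 349 - 8P = P - 11, gives P* = 40 and Q* = 29.
Since 41 > 40, the floor is binding.
At P = 41: Qd = 349 - 8·41 = 21 and Qs = 41 - 11 = 30.
Quantity traded falls to 21. At Q = 21 the demand price is (349 - 21)/8 = 41 and the supply price is 11 + 21 = 32.
Deadweight loss = ½ · (41 - 32) · (29 - 21) = ½ · 9 · 8 = 36.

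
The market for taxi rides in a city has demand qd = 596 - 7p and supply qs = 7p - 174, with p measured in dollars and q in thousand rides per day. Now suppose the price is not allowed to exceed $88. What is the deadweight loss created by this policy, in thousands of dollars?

0

In a free market, 596 - 7p = 7p - 174 gives the equilibrium p* = 55, q* = 211.
The ceiling of 88 is above the equilibrium price 55, so it is not binding; the market clears at p* = 55, q* = 211.
Since the control does not bind, no trades are prevented and deadweight loss is zero.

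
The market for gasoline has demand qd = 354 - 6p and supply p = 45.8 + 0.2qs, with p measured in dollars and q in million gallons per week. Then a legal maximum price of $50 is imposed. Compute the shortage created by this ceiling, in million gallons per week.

33

Rearranging supply gives qs = 5p - 229. Without the control the market clears where 354 - 6p = 5p - 229, i.e. p* = 53 and q* = 36.
Since 50 < 53, the ceiling is binding.
At p = 50: qd = 354 - 6·50 = 54 and qs = 5·50 - 229 = 21.
Shortage = qd - qs = 54 - 21 = 33.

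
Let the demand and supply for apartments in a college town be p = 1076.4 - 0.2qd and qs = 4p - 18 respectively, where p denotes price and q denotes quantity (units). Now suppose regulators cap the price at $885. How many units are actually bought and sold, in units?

Rearranging demand gives qd = 5382 - 5p. Without the control the market clears where 5382 - 5p = 4p - 18, i.e. p* = 600 and q* = 2382.
Since 885 is above p* = 600, the ceiling does not bind and the free-market outcome prevails.

2382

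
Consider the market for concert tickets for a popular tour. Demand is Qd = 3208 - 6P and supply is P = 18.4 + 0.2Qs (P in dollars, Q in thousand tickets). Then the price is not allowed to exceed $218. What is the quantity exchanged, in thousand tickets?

Rearranging supply gives Qs = 5P - 92. Equilibrium: 3208 - 6P = 5P - 92, so 3300 = 11P and P* = 300, Q* = 1408.
Since 218 < 300, the ceiling is binding.
At P = 218: Qd = 3208 - 6·218 = 1900 and Qs = 5·218 - 92 = 998.
The quantity actually transacted is the short side, supply: 998.

998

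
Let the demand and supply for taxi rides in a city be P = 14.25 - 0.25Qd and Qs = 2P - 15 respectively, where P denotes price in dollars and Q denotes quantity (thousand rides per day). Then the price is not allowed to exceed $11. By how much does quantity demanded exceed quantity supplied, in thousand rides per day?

Rearranging demand gives Qd = 57 - 4P. Setting quantity demanded equal to quantity supplied, 57 - 4P = 2P - 15, gives P* = 12 and Q* = 9.
Because the ceiling (11) lies below the market-clearing price, it is binding.
At P = 11: Qd = 57 - 4·11 = 13 and Qs = 2·11 - 15 = 7.
Shortage = Qd - Qs = 13 - 7 = 6.

6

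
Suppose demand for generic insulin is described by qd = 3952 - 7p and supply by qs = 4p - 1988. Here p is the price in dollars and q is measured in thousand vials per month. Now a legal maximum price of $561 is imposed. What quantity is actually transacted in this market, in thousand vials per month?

172

Without the control the market clears where 3952 - 7p = 4p - 1988, i.e. p* = 540 and q* = 172.
Since 561 is above p* = 540, the ceiling does not bind and the free-market outcome prevails.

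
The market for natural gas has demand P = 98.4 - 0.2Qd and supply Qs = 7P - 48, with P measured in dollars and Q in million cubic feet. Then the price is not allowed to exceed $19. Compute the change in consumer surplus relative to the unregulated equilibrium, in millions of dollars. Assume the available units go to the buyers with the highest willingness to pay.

-1102.4

Rearranging demand gives Qd = 492 - 5P. In a free market, 492 - 5P = 7P - 48 gives the equilibrium P* = 45, Q* = 267.
Since 19 < 45, the ceiling is binding.
At P = 19: Qd = 492 - 5·19 = 397 and Qs = 7·19 - 48 = 85.
Consumer surplus without the control is ½ · (98.4 - 45) · 267 = 7128.9.
With the ceiling, 85 units are sold at 19 (assume they go to the highest-value buyers). The demand price at Q = 85 is 81.4, so CS = ½ · [(98.4 - 19) + (81.4 - 19)] · 85 = 6026.5.
Change in consumer surplus = 6026.5 - 7128.9 = -1102.4.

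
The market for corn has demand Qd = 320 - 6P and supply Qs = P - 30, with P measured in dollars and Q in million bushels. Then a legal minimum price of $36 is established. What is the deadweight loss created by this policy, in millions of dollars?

Without the control the market clears where 320 - 6P = P - 30, i.e. P* = 50 and Q* = 20.
The floor of 36 is below the equilibrium price 50, so it is not binding; the market clears at P* = 50, Q* = 20.
Since the control does not bind, no trades are prevented and deadweight loss is zero.

0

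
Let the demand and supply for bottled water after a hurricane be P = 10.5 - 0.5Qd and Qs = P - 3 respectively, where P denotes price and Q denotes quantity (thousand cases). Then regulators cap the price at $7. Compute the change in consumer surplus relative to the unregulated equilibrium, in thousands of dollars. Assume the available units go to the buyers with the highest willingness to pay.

3.75

Rearranging demand gives Qd = 21 - 2P. Setting quantity demanded equal to quantity supplied, 21 - 2P = P - 3, gives P* = 8 and Q* = 5.
Since 7 < 8, the ceiling is binding.
At P = 7: Qd = 21 - 2·7 = 7 and Qs = 7 - 3 = 4.
Consumer surplus without the control is ½ · (10.5 - 8) · 5 = 6.25.
With the ceiling, 4 units are sold at 7 (assume they go to the highest-value buyers). The demand price at Q = 4 is 8.5, so CS = ½ · [(10.5 - 7) + (8.5 - 7)] · 4 = 10.
Change in consumer surplus = 10 - 6.25 = 3.75.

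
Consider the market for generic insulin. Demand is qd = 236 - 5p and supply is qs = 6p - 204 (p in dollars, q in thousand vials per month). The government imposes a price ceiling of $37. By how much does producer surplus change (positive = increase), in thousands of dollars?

Setting quantity demanded equal to quantity supplied, 236 - 5p = 6p - 204, gives p* = 40 and q* = 36.
Since 37 < 40, the ceiling is binding.
At p = 37: qd = 236 - 5·37 = 51 and qs = 6·37 - 204 = 18.
Producer surplus without the control is ½ · (40 - 34) · 36 = 108.
With the ceiling, producers sell 18 units at 37, so PS = ½ · (37 - 34) · 18 = 27.
Change in producer surplus = 27 - 108 = -81.

-81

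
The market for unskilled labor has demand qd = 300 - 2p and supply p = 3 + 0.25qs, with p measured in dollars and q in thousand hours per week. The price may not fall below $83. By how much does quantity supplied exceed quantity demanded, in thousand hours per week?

Rearranging supply gives qs = 4p - 12. Equilibrium: 300 - 2p = 4p - 12, so 312 = 6p and p* = 52, q* = 196.
Because the floor (83) lies above the market-clearing price, it is binding.
At p = 83: qd = 300 - 2·83 = 134 and qs = 4·83 - 12 = 320.
Surplus = qs - qd = 320 - 134 = 186.

186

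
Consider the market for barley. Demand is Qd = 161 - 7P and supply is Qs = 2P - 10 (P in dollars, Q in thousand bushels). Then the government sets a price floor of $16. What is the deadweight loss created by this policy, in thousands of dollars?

0

In a free market, 161 - 7P = 2P - 10 gives the equilibrium P* = 19, Q* = 28.
Since 16 is below P* = 19, the floor does not bind and the free-market outcome prevails.
Since the control does not bind, no trades are prevented and deadweight loss is zero.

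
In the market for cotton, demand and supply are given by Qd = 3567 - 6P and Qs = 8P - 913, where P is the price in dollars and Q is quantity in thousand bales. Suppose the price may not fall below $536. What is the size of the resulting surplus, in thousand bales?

3024

In a free market, 3567 - 6P = 8P - 913 gives the equilibrium P* = 320, Q* = 1647.
Because the floor (536) lies above the market-clearing price, it is binding.
At P = 536: Qd = 3567 - 6·536 = 351 and Qs = 8·536 - 913 = 3375.
Surplus = Qs - Qd = 3375 - 351 = 3024.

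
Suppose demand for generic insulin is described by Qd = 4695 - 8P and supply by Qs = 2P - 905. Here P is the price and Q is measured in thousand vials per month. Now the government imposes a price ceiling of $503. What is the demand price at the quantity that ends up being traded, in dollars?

In a free market, 4695 - 8P = 2P - 905 gives the equilibrium P* = 560, Q* = 215.
The ceiling of 503 is below the equilibrium price 560, so it binds.
At P = 503: Qd = 4695 - 8·503 = 671 and Qs = 2·503 - 905 = 101.
Only 101 units reach the market. On the demand curve, the marginal buyer's willingness to pay at Q = 101 is (4695 - 101)/8 = 574.25.

574.25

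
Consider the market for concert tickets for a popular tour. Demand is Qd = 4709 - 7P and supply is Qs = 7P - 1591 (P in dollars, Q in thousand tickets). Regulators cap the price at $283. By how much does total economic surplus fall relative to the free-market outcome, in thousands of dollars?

195223

Equilibrium: 4709 - 7P = 7P - 1591, so 6300 = 14P and P* = 450, Q* = 1559.
Since 283 < 450, the ceiling is binding.
At P = 283: Qd = 4709 - 7·283 = 2728 and Qs = 7·283 - 1591 = 390.
Quantity traded falls to 390. At Q = 390 the demand price is (4709 - 390)/7 = 617 and the supply price is (1591 + 390)/7 = 283.
Deadweight loss = ½ · (617 - 283) · (1559 - 390) = ½ · 334 · 1169 = 195223.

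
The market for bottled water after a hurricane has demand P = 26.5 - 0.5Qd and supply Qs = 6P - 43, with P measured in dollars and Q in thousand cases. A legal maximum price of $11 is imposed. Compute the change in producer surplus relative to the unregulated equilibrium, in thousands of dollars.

-26

Rearranging demand gives Qd = 53 - 2P. Equilibrium: 53 - 2P = 6P - 43, so 96 = 8P and P* = 12, Q* = 29.
Since 11 < 12, the ceiling is binding.
At P = 11: Qd = 53 - 2·11 = 31 and Qs = 6·11 - 43 = 23.
Producer surplus without the control is ½ · (12 - 43/6) · 29 = 841/12.
With the ceiling, producers sell 23 units at 11, so PS = ½ · (11 - 43/6) · 23 = 529/12.
Change in producer surplus = 529/12 - 841/12 = -26.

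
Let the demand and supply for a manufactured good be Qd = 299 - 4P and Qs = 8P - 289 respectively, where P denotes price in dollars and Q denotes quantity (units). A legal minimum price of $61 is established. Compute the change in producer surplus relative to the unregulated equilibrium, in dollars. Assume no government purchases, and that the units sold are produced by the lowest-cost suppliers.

Setting quantity demanded equal to quantity supplied, 299 - 4P = 8P - 289, gives P* = 49 and Q* = 103.
Since 61 > 49, the floor is binding.
At P = 61: Qd = 299 - 4·61 = 55 and Qs = 8·61 - 289 = 199.
Producer surplus without the control is ½ · (49 - 36.125) · 103 = 663.0625.
With the floor, 55 units are sold at 61. The supply price at Q = 55 is 43, so PS = ½ · [(61 - 36.125) + (61 - 43)] · 55 = 1179.0625.
Change in producer surplus = 1179.0625 - 663.0625 = 516.

516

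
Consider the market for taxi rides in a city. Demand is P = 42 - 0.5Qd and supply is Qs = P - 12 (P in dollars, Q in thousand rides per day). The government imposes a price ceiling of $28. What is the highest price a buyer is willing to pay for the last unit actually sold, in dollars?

Rearranging demand gives Qd = 84 - 2P. Setting quantity demanded equal to quantity supplied, 84 - 2P = P - 12, gives P* = 32 and Q* = 20.
The ceiling of 28 is below the equilibrium price 32, so it binds.
At P = 28: Qd = 84 - 2·28 = 28 and Qs = 28 - 12 = 16.
Only 16 units reach the market. On the demand curve, the marginal buyer's willingness to pay at Q = 16 is (84 - 16)/2 = 34.

34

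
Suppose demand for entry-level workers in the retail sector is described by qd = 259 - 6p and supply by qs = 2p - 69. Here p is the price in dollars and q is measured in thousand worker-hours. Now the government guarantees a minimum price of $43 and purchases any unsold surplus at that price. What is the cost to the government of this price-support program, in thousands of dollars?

688

Without the control the market clears where 259 - 6p = 2p - 69, i.e. p* = 41 and q* = 13.
The floor of 43 is above the equilibrium price 41, so it binds.
At p = 43: qd = 259 - 6·43 = 1 and qs = 2·43 - 69 = 17.
Surplus = qs - qd = 16.
Government expenditure = surplus × support price = 16 × 43 = 688.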